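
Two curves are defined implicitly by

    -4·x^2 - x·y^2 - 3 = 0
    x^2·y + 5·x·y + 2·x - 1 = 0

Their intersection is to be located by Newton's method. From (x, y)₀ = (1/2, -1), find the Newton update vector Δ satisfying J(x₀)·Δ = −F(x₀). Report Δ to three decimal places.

(-0.987, -0.436)

At (1/2, -1): F = (-4.500, -2.750).
Jacobian J = [[-8·x - y^2, -2·x·y], [2·x·y + 5·y + 2, x^2 + 5·x]].
At the point, J = [[-5.000, 1.000], [-4.000, 2.750]] (det J = -9.750).
Solving J·Δ = −F gives Δ = (-0.987, -0.436).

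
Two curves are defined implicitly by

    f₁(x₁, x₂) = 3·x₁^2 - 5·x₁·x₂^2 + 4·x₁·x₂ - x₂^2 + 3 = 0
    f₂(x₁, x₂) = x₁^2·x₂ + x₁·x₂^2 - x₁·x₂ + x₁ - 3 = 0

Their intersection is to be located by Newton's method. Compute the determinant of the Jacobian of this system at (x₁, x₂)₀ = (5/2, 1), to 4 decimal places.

J = [[6·x₁ - 5·x₂^2 + 4·x₂, -10·x₁·x₂ + 4·x₁ - 2·x₂], [2·x₁·x₂ + x₂^2 - x₂ + 1, x₁^2 + 2·x₁·x₂ - x₁]].
At the point, J = [[14.0000, -17.0000], [6.0000, 8.7500]].
det J = 224.5000.

224.5000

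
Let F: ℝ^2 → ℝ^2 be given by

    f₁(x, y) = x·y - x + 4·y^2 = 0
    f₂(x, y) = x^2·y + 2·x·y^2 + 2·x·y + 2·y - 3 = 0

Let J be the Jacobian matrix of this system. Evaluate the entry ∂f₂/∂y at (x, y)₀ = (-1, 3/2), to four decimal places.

∂f₂/∂y = x^2 + 4·x·y + 2·x + 2.
At (-1, 3/2) this is -5.0000.

-5.0000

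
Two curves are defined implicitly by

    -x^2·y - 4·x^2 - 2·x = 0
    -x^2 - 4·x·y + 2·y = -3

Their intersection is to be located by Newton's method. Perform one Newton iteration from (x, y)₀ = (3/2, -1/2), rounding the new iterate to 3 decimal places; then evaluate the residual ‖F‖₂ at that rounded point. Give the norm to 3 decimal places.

3.411

At (3/2, -1/2): F = (-10.875, 2.750).
Jacobian J = [[-2·x·y - 8·x - 2, -x^2], [-2·x - 4·y, -4·x + 2]].
At the point, J = [[-12.500, -2.250], [-1.000, -4.000]] (det J = 47.750).
Solving J·Δ = −F gives Δ = (-1.041, 0.948).
Then the next iterate is (x, y)₁ = (0.459, 0.448).
Re-evaluating at (0.459, 0.448): F = (-1.85511, 2.86279), so ‖F‖₂ = 3.411.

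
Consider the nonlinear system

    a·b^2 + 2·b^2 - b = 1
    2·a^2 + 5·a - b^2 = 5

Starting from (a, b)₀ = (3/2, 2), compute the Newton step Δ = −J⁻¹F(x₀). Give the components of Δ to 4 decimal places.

(-0.5220, -0.6855)

At (3/2, 2): F = (11.0000, 3.0000).
Jacobian J = [[b^2, 2·a·b + 4·b - 1], [4·a + 5, -2·b]].
At the point, J = [[4.0000, 13.0000], [11.0000, -4.0000]] (det J = -159.0000).
Solving J·Δ = −F gives Δ = (-0.5220, -0.6855).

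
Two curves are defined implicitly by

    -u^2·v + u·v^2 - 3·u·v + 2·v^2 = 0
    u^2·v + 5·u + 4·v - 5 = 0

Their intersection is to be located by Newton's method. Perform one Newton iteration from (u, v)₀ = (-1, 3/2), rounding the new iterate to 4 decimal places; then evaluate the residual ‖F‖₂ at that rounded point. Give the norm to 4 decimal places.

At (-1, 3/2): F = (5.2500, -2.5000).
Jacobian J = [[-2·u·v + v^2 - 3·v, -u^2 + 2·u·v - 3·u + 4·v], [2·u·v + 5, u^2 + 4]].
At the point, J = [[0.7500, 5.0000], [2.0000, 5.0000]] (det J = -6.2500).
Solving J·Δ = −F gives Δ = (6.2000, -1.9800).
Then the next iterate is (u, v)₁ = (5.2000, -0.4800).
Re-evaluating at (5.2000, -0.4800): F = (22.126080, 6.1008), so ‖F‖₂ = 22.9518.

22.9518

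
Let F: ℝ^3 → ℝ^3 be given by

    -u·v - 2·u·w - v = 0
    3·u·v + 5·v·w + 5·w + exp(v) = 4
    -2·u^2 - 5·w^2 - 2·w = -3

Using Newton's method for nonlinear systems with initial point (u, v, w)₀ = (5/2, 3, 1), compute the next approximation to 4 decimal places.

(-0.6905, 1.2954, 2.2838)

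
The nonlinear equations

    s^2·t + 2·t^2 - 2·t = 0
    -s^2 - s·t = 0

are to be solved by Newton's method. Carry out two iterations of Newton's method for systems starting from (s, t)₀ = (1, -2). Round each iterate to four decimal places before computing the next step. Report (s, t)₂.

(-0.0055, 0.2566)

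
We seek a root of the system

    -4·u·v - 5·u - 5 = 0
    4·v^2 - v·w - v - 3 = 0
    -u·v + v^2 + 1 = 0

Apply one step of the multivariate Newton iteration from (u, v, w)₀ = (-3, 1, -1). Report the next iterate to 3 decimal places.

(-1.485, 0.303, -5.576)

At (-3, 1, -1): F = (22.000, 1.000, 5.000).
Jacobian J = [[-4·v - 5, -4·u, 0], [0, 8·v - w - 1, -v], [-v, -u + 2·v, 0]].
At the point, J = [[-9.000, 12.000, 0.000], [0.000, 8.000, -1.000], [-1.000, 5.000, 0.000]] (det J = -33.000).
Solving J·Δ = −F gives Δ = (1.515, -0.697, -4.576).
Then the next iterate is (u, v, w)₁ = (-1.485, 0.303, -5.576).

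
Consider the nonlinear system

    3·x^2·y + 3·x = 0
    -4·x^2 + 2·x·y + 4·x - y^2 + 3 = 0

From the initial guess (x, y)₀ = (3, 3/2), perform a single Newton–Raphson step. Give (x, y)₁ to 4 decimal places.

At (3, 3/2): F = (49.5000, -14.2500).
Jacobian J = [[6·x·y + 3, 3·x^2], [-8·x + 2·y + 4, 2·x - 2·y]].
At the point, J = [[30.0000, 27.0000], [-17.0000, 3.0000]] (det J = 549.0000).
Solving J·Δ = −F gives Δ = (-0.9713, -0.7541).
Then the next iterate is (x, y)₁ = (2.0287, 0.7459).

(2.0287, 0.7459)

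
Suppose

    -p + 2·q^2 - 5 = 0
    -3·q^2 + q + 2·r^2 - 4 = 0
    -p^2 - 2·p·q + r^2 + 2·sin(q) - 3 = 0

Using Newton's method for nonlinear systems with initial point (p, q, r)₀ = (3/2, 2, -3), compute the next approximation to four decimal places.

At (3/2, 2, -3): F = (1.5000, 4.0000, -0.431405).
Jacobian J = [[-1, 4·q, 0], [0, -6·q + 1, 4·r], [-2·p - 2·q, -2·p + 2·cos(q), 2·r]].
At the point, J = [[-1.0000, 8.0000, 0.0000], [0.0000, -11.0000, -12.0000], [-7.0000, -3.832294, -6.0000]] (det J = 651.987524).
Solving J·Δ = −F gives Δ = (-0.4040, -0.2380, 0.5515).
Then the next iterate is (p, q, r)₁ = (1.0960, 1.7620, -2.4485).

(1.0960, 1.7620, -2.4485)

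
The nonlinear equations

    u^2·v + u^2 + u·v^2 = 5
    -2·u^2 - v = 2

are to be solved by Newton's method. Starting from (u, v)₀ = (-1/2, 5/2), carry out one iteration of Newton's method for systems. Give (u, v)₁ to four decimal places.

(1.7857, 2.0714)

At (-1/2, 5/2): F = (-7.2500, -5.0000).
Jacobian J = [[2·u·v + 2·u + v^2, u^2 + 2·u·v], [-4·u, -1]].
At the point, J = [[2.7500, -2.2500], [2.0000, -1.0000]] (det J = 1.7500).
Solving J·Δ = −F gives Δ = (2.2857, -0.4286).
Then the next iterate is (u, v)₁ = (1.7857, 2.0714).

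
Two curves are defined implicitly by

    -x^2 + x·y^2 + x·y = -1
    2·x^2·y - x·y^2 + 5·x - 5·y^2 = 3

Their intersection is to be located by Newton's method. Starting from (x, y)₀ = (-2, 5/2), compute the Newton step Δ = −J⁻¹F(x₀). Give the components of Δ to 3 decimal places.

At (-2, 5/2): F = (-20.500, -11.750).
Jacobian J = [[-2·x + y^2 + y, 2·x·y + x], [4·x·y - y^2 + 5, 2·x^2 - 2·x·y - 10·y]].
At the point, J = [[12.750, -12.000], [-21.250, -7.000]] (det J = -344.250).
Solving J·Δ = −F gives Δ = (0.007, -1.701).

(0.007, -1.701)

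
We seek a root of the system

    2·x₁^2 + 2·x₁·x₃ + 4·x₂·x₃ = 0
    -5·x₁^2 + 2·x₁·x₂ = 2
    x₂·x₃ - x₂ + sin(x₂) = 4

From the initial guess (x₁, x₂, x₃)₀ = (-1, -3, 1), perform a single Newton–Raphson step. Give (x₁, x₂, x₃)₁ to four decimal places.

(-1.1979, -3.8957, -0.0848)

At (-1, -3, 1): F = (-12.0000, -1.0000, -4.141120).
Jacobian J = [[4·x₁ + 2·x₃, 4·x₃, 2·x₁ + 4·x₂], [-10·x₁ + 2·x₂, 2·x₁, 0], [0, x₃ + cos(x₂) - 1, x₂]].
At the point, J = [[-2.0000, 4.0000, -14.0000], [4.0000, -2.0000, 0.0000], [0.0000, -0.989992, -3.0000]] (det J = 91.439580).
Solving J·Δ = −F gives Δ = (-0.1979, -0.8957, -1.0848).
Then the next iterate is (x₁, x₂, x₃)₁ = (-1.1979, -3.8957, -0.0848).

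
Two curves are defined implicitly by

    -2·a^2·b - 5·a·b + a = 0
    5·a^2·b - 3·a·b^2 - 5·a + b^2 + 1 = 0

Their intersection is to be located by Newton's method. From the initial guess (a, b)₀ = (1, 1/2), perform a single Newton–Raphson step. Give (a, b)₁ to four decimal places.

(-0.3651, 0.8254)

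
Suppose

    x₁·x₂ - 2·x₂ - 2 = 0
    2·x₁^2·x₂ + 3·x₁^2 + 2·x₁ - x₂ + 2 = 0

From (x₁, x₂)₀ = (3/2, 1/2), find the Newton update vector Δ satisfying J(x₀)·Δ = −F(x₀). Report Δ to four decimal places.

(0.1286, -4.3714)

At (3/2, 1/2): F = (-2.2500, 13.5000).
Jacobian J = [[x₂, x₁ - 2], [4·x₁·x₂ + 6·x₁ + 2, 2·x₁^2 - 1]].
At the point, J = [[0.5000, -0.5000], [14.0000, 3.5000]] (det J = 8.7500).
Solving J·Δ = −F gives Δ = (0.1286, -4.3714).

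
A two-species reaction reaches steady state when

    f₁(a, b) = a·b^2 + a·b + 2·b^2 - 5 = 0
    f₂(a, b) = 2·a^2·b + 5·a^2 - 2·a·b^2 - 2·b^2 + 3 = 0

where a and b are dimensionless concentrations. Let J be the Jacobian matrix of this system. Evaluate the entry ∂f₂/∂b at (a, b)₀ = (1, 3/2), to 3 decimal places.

-10.000

∂f₂/∂b = 2·a^2 - 4·a·b - 4·b.
At (1, 3/2) this is -10.000.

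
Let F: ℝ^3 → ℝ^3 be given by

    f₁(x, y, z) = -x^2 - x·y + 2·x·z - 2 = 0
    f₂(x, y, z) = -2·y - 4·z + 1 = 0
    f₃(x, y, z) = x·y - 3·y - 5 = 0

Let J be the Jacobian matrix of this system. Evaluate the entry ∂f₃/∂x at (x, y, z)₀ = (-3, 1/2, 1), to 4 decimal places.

0.5000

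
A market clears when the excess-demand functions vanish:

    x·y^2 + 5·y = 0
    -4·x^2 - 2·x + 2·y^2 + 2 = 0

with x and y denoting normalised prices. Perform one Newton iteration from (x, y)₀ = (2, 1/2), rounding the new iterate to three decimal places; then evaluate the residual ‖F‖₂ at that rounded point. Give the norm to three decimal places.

3.857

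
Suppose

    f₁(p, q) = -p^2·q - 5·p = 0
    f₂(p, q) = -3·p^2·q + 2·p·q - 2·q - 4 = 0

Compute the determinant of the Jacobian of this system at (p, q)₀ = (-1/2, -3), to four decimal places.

26.2500

J = [[-2·p·q - 5, -p^2], [-6·p·q + 2·q, -3·p^2 + 2·p - 2]].
At the point, J = [[-8.0000, -0.2500], [-15.0000, -3.7500]].
det J = 26.2500.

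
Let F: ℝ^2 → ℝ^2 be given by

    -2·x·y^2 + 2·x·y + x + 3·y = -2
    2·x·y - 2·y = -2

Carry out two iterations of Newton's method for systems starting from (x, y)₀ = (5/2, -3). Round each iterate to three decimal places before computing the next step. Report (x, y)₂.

(2.257, -0.636)

At (5/2, -3): F = (-64.500, -7.000).
Jacobian J = [[-2·y^2 + 2·y + 1, -4·x·y + 2·x + 3], [2·y, 2·x - 2]].
At the point, J = [[-23.000, 38.000], [-6.000, 3.000]] (det J = 159.000).
Solving J·Δ = −F gives Δ = (-0.456, 1.421).
Then the next iterate is (x, y)₁ = (2.044, -1.579).
Round to (2.044, -1.579) and repeat: F = (-17.34032, -1.29695), J = [[-7.14448, 19.99790], [-3.158, 2.088]].
Δ = (0.213, 0.943), so (x, y)₂ = (2.257, -0.636).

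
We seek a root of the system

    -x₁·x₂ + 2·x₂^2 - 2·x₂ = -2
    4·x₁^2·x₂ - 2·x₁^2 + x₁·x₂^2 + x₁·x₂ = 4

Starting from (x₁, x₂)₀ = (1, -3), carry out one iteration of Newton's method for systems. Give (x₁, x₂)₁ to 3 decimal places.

At (1, -3): F = (29.000, -12.000).
Jacobian J = [[-x₂, -x₁ + 4·x₂ - 2], [8·x₁·x₂ - 4·x₁ + x₂^2 + x₂, 4·x₁^2 + 2·x₁·x₂ + x₁]].
At the point, J = [[3.000, -15.000], [-22.000, -1.000]] (det J = -333.000).
Solving J·Δ = −F gives Δ = (-0.628, 1.808).
Then the next iterate is (x₁, x₂)₁ = (0.372, -1.192).

(0.372, -1.192)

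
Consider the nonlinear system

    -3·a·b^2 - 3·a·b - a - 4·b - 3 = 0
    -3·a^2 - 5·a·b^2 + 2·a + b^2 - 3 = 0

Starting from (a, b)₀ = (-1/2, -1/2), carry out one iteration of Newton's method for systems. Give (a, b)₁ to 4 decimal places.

At (-1/2, -1/2): F = (-0.8750, -3.8750).
Jacobian J = [[-3·b^2 - 3·b - 1, -6·a·b - 3·a - 4], [-6·a - 5·b^2 + 2, -10·a·b + 2·b]].
At the point, J = [[-0.2500, -4.0000], [3.7500, -3.5000]] (det J = 15.8750).
Solving J·Δ = −F gives Δ = (0.7835, -0.2677).
Then the next iterate is (a, b)₁ = (0.2835, -0.7677).

(0.2835, -0.7677)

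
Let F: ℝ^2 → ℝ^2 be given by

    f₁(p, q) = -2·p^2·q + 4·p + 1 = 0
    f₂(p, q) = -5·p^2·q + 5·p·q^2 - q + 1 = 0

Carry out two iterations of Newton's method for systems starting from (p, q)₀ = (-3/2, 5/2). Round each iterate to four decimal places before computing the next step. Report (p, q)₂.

(-0.3829, 1.5334)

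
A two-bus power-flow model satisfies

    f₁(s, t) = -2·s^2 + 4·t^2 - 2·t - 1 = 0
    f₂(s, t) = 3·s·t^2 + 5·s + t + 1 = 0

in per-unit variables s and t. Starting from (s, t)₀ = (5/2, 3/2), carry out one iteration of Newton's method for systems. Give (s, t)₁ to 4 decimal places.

(1.0957, 0.8457)

At (5/2, 3/2): F = (-7.5000, 31.8750).
Jacobian J = [[-4·s, 8·t - 2], [3·t^2 + 5, 6·s·t + 1]].
At the point, J = [[-10.0000, 10.0000], [11.7500, 23.5000]] (det J = -352.5000).
Solving J·Δ = −F gives Δ = (-1.4043, -0.6543).
Then the next iterate is (s, t)₁ = (1.0957, 0.8457).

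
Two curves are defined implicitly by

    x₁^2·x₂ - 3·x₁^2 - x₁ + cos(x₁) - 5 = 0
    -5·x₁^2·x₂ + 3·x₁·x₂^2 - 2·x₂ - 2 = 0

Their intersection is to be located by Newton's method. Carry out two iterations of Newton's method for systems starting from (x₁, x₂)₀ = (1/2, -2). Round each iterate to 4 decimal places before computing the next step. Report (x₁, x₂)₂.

(0.6187, -5.0633)

At (1/2, -2): F = (-5.872417, 10.5000).
Jacobian J = [[2·x₁·x₂ - 6·x₁ - sin(x₁) - 1, x₁^2], [-10·x₁·x₂ + 3·x₂^2, -5·x₁^2 + 6·x₁·x₂ - 2]].
At the point, J = [[-6.479426, 0.2500], [22.0000, -9.2500]] (det J = 54.434686).
Solving J·Δ = −F gives Δ = (-0.9497, -1.1235).
Then the next iterate is (x₁, x₂)₁ = (-0.4497, -3.1235).
Round to (-0.4497, -3.1235) and repeat: F = (-4.888078, -5.756831), J = [[4.942171, 0.202230], [15.222377, 5.416677]].
Δ = (1.0684, -1.9398), so (x₁, x₂)₂ = (0.6187, -5.0633).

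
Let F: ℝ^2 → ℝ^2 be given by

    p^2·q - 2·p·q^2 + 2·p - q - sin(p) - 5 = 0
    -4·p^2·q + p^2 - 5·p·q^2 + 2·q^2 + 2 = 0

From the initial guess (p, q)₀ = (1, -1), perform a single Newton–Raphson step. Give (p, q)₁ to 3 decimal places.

(-0.104, -0.241)

At (1, -1): F = (-5.84147, 4.000).
Jacobian J = [[2·p·q - 2·q^2 - cos(p) + 2, p^2 - 4·p·q - 1], [-8·p·q + 2·p - 5·q^2, -4·p^2 - 10·p·q + 4·q]].
At the point, J = [[-2.54030, 4.000], [5.000, 2.000]] (det J = -25.08060).
Solving J·Δ = −F gives Δ = (-1.104, 0.759).
Then the next iterate is (p, q)₁ = (-0.104, -0.241).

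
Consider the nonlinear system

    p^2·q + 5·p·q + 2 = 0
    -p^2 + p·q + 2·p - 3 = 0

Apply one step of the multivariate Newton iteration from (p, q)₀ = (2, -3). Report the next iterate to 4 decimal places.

At (2, -3): F = (-40.0000, -9.0000).
Jacobian J = [[2·p·q + 5·q, p^2 + 5·p], [-2·p + q + 2, p]].
At the point, J = [[-27.0000, 14.0000], [-5.0000, 2.0000]] (det J = 16.0000).
Solving J·Δ = −F gives Δ = (-2.8750, -2.6875).
Then the next iterate is (p, q)₁ = (-0.8750, -5.6875).

(-0.8750, -5.6875)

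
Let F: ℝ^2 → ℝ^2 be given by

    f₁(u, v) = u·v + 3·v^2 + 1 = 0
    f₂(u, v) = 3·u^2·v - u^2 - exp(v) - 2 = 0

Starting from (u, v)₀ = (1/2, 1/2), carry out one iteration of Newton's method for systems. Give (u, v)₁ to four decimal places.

At (1/2, 1/2): F = (2.0000, -3.523721).
Jacobian J = [[v, u + 6·v], [6·u·v - 2·u, 3·u^2 - exp(v)]].
At the point, J = [[0.5000, 3.5000], [0.5000, -0.898721]] (det J = -2.199361).
Solving J·Δ = −F gives Δ = (4.7903, -1.2558).
Then the next iterate is (u, v)₁ = (5.2903, -0.7558).

(5.2903, -0.7558)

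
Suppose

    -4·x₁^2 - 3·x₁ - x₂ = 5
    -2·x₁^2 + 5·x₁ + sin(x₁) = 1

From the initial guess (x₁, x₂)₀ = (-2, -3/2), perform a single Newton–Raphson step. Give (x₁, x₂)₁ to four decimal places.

At (-2, -3/2): F = (-13.5000, -19.909297).
Jacobian J = [[-8·x₁ - 3, -1], [-4·x₁ + cos(x₁) + 5, 0]].
At the point, J = [[13.0000, -1.0000], [12.583853, 0.0000]] (det J = 12.583853).
Solving J·Δ = −F gives Δ = (1.5821, 7.0677).
Then the next iterate is (x₁, x₂)₁ = (-0.4179, 5.5677).

(-0.4179, 5.5677)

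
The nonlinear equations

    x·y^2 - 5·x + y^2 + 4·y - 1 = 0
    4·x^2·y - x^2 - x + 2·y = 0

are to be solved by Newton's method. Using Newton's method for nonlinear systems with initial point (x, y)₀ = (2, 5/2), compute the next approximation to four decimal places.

(1.3440, 1.6089)

At (2, 5/2): F = (17.7500, 39.0000).
Jacobian J = [[y^2 - 5, 2·x·y + 2·y + 4], [8·x·y - 2·x - 1, 4·x^2 + 2]].
At the point, J = [[1.2500, 19.0000], [35.0000, 18.0000]] (det J = -642.5000).
Solving J·Δ = −F gives Δ = (-0.6560, -0.8911).
Then the next iterate is (x, y)₁ = (1.3440, 1.6089).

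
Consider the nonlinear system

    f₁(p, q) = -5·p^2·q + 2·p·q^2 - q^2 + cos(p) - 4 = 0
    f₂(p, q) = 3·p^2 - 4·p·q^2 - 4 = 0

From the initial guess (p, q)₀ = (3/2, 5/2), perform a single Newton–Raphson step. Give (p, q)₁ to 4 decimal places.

At (3/2, 5/2): F = (-19.554263, -34.7500).
Jacobian J = [[-10·p·q + 2·q^2 - sin(p), -5·p^2 + 4·p·q - 2·q], [6·p - 4·q^2, -8·p·q]].
At the point, J = [[-25.997495, -1.2500], [-16.0000, -30.0000]] (det J = 759.924850).
Solving J·Δ = −F gives Δ = (-0.7148, -0.7771).
Then the next iterate is (p, q)₁ = (0.7852, 1.7229).

(0.7852, 1.7229)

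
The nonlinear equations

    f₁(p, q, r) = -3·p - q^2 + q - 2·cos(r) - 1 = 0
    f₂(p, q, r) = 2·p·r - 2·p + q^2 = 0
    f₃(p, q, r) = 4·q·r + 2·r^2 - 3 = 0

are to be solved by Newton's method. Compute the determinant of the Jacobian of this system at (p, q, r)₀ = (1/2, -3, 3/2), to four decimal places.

-36.0301

J = [[-3, -2·q + 1, 2·sin(r)], [2·r - 2, 2·q, 2·p], [0, 4·r, 4·q + 4·r]].
At the point, J = [[-3.0000, 7.0000, 1.994990], [1.0000, -6.0000, 1.0000], [0.0000, 6.0000, -6.0000]].
det J = -36.0301.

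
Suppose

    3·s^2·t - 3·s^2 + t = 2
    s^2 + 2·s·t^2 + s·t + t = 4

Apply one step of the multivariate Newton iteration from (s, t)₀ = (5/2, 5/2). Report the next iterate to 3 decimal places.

At (5/2, 5/2): F = (28.625, 42.250).
Jacobian J = [[6·s·t - 6·s, 3·s^2 + 1], [2·s + 2·t^2 + t, 4·s·t + s + 1]].
At the point, J = [[22.500, 19.750], [20.000, 28.500]] (det J = 246.250).
Solving J·Δ = −F gives Δ = (0.076, -1.536).
Then the next iterate is (s, t)₁ = (2.576, 0.964).

(2.576, 0.964)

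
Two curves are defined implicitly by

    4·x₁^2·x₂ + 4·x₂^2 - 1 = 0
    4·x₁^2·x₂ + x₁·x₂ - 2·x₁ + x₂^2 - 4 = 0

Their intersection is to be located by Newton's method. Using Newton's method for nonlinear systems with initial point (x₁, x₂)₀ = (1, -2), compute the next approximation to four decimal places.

At (1, -2): F = (7.0000, -12.0000).
Jacobian J = [[8·x₁·x₂, 4·x₁^2 + 8·x₂], [8·x₁·x₂ + x₂ - 2, 4·x₁^2 + x₁ + 2·x₂]].
At the point, J = [[-16.0000, -12.0000], [-20.0000, 1.0000]] (det J = -256.0000).
Solving J·Δ = −F gives Δ = (-0.5352, 1.2969).
Then the next iterate is (x₁, x₂)₁ = (0.4648, -0.7031).

(0.4648, -0.7031)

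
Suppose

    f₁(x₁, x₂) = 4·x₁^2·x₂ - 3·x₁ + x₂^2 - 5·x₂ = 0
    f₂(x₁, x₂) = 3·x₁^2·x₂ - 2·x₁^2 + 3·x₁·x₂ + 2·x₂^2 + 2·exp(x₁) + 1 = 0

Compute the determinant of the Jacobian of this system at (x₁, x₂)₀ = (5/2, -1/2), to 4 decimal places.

-417.1848

J = [[8·x₁·x₂ - 3, 4·x₁^2 + 2·x₂ - 5], [6·x₁·x₂ - 4·x₁ + 3·x₂ + 2·exp(x₁), 3·x₁^2 + 3·x₁ + 4·x₂]].
At the point, J = [[-13.0000, 19.0000], [5.364988, 24.2500]].
det J = -417.1848.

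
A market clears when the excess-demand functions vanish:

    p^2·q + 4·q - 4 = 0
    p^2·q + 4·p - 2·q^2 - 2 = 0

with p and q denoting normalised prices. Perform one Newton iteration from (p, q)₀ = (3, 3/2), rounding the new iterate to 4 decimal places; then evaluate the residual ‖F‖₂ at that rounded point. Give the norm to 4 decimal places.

6.1318

At (3, 3/2): F = (15.5000, 19.0000).
Jacobian J = [[2·p·q, p^2 + 4], [2·p·q + 4, p^2 - 4·q]].
At the point, J = [[9.0000, 13.0000], [13.0000, 3.0000]] (det J = -142.0000).
Solving J·Δ = −F gives Δ = (-1.4120, -0.2148).
Then the next iterate is (p, q)₁ = (1.5880, 1.2852).
Re-evaluating at (1.5880, 1.2852): F = (4.381745, 4.289467), so ‖F‖₂ = 6.1318.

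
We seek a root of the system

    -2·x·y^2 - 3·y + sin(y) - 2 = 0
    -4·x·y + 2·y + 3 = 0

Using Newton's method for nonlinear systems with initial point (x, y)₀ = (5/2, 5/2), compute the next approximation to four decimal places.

(1.6043, 1.4947)

At (5/2, 5/2): F = (-40.151528, -17.0000).
Jacobian J = [[-2·y^2, -4·x·y + cos(y) - 3], [-4·y, -4·x + 2]].
At the point, J = [[-12.5000, -28.801144], [-10.0000, -8.0000]] (det J = -188.011436).
Solving J·Δ = −F gives Δ = (-0.8957, -1.0053).
Then the next iterate is (x, y)₁ = (1.6043, 1.4947).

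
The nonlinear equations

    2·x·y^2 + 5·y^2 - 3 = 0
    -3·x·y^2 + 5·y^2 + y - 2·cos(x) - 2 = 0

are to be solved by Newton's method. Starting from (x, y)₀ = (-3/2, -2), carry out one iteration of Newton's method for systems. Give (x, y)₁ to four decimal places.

(-1.2895, -1.1645)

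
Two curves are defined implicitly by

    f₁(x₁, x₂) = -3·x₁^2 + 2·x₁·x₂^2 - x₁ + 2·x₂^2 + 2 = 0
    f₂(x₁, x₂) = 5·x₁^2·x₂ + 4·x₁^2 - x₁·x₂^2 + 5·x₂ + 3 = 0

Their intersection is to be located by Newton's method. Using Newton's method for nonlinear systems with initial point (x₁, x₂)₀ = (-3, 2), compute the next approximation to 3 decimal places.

(-3.423, -1.035)

At (-3, 2): F = (-38.000, 151.000).
Jacobian J = [[-6·x₁ + 2·x₂^2 - 1, 4·x₁·x₂ + 4·x₂], [10·x₁·x₂ + 8·x₁ - x₂^2, 5·x₁^2 - 2·x₁·x₂ + 5]].
At the point, J = [[25.000, -16.000], [-88.000, 62.000]] (det J = 142.000).
Solving J·Δ = −F gives Δ = (-0.423, -3.035).
Then the next iterate is (x₁, x₂)₁ = (-3.423, -1.035).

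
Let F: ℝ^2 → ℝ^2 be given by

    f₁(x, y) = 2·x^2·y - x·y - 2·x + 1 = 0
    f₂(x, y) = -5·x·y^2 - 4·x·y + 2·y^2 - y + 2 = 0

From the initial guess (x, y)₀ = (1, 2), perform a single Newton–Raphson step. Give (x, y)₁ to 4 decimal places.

(1.0750, 0.7000)

At (1, 2): F = (1.0000, -20.0000).
Jacobian J = [[4·x·y - y - 2, 2·x^2 - x], [-5·y^2 - 4·y, -10·x·y - 4·x + 4·y - 1]].
At the point, J = [[4.0000, 1.0000], [-28.0000, -17.0000]] (det J = -40.0000).
Solving J·Δ = −F gives Δ = (0.0750, -1.3000).
Then the next iterate is (x, y)₁ = (1.0750, 0.7000).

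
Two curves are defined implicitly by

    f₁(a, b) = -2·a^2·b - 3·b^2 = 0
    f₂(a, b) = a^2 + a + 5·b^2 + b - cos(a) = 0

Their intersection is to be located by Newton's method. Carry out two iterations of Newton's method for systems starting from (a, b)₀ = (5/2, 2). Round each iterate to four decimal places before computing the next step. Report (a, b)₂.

At (5/2, 2): F = (-37.0000, 31.551144).
Jacobian J = [[-4·a·b, -2·a^2 - 6·b], [2·a + sin(a) + 1, 10·b + 1]].
At the point, J = [[-20.0000, -24.5000], [6.598472, 21.0000]] (det J = -258.337432).
Solving J·Δ = −F gives Δ = (-0.0155, -1.4976).
Then the next iterate is (a, b)₁ = (2.4845, 0.5024).
Round to (2.4845, 0.5024) and repeat: F = (-6.959587, 11.213440), J = [[-4.992851, -15.359881], [6.579817, 6.0240]].
Δ = (-1.8357, 0.1436), so (a, b)₂ = (0.6488, 0.6460).

(0.6488, 0.6460)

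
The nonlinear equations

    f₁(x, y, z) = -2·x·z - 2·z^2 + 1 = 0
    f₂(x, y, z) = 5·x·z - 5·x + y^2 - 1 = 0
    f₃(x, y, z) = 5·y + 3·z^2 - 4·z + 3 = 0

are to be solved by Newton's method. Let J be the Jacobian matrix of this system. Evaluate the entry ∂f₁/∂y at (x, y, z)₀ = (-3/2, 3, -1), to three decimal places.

∂f₁/∂y = 0.
At (-3/2, 3, -1) this is 0.000.

0.000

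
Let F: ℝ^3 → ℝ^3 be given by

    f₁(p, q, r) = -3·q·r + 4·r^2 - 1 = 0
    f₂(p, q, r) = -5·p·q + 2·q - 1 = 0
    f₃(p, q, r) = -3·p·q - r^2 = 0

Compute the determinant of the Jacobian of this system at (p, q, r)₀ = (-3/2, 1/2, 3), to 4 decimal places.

202.5000

J = [[0, -3·r, -3·q + 8·r], [-5·q, -5·p + 2, 0], [-3·q, -3·p, -2·r]].
At the point, J = [[0.0000, -9.0000, 22.5000], [-2.5000, 9.5000, 0.0000], [-1.5000, 4.5000, -6.0000]].
det J = 202.5000.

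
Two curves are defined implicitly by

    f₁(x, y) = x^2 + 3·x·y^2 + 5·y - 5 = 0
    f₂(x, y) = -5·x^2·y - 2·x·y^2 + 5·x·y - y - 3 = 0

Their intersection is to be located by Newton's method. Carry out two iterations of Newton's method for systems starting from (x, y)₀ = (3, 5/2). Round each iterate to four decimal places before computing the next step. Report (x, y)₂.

At (3, 5/2): F = (72.7500, -118.0000).
Jacobian J = [[2·x + 3·y^2, 6·x·y + 5], [-10·x·y - 2·y^2 + 5·y, -5·x^2 - 4·x·y + 5·x - 1]].
At the point, J = [[24.7500, 50.0000], [-75.0000, -61.0000]] (det J = 2240.2500).
Solving J·Δ = −F gives Δ = (-0.6527, -1.1319).
Then the next iterate is (x, y)₁ = (2.3473, 1.3681).
Round to (2.3473, 1.3681) and repeat: F = (20.530625, -34.788171), J = [[10.309693, 24.268047], [-29.016307, -29.657951]].
Δ = (-0.5907, -0.5950), so (x, y)₂ = (1.7566, 0.7731).

(1.7566, 0.7731)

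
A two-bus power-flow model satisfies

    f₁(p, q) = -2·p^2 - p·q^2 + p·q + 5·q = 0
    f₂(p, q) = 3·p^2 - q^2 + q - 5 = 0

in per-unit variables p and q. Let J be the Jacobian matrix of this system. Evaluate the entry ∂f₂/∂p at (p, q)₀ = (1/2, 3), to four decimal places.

3.0000

∂f₂/∂p = 6·p.
At (1/2, 3) this is 3.0000.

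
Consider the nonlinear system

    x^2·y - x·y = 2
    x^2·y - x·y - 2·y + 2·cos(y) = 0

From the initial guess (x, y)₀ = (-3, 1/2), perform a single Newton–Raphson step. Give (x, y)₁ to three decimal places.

At (-3, 1/2): F = (4.000, 6.75517).
Jacobian J = [[2·x·y - y, x^2 - x], [2·x·y - y, x^2 - x - 2·sin(y) - 2]].
At the point, J = [[-3.500, 12.000], [-3.500, 9.04115]] (det J = 10.35598).
Solving J·Δ = −F gives Δ = (4.335, 0.931).
Then the next iterate is (x, y)₁ = (1.335, 1.431).

(1.335, 1.431)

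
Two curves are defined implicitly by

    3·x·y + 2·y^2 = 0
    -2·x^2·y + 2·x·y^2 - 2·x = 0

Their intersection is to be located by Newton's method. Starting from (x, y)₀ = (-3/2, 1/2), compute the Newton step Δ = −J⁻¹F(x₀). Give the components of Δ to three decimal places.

At (-3/2, 1/2): F = (-1.750, 0.000).
Jacobian J = [[3·y, 3·x + 4·y], [-4·x·y + 2·y^2 - 2, -2·x^2 + 4·x·y]].
At the point, J = [[1.500, -2.500], [1.500, -7.500]] (det J = -7.500).
Solving J·Δ = −F gives Δ = (1.750, 0.350).

(1.750, 0.350)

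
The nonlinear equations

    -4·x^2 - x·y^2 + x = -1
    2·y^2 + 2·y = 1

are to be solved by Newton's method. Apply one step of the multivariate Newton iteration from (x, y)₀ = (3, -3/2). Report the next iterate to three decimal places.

(1.510, -1.375)

At (3, -3/2): F = (-38.750, 0.500).
Jacobian J = [[-8·x - y^2 + 1, -2·x·y], [0, 4·y + 2]].
At the point, J = [[-25.250, 9.000], [0.000, -4.000]] (det J = 101.000).
Solving J·Δ = −F gives Δ = (-1.490, 0.125).
Then the next iterate is (x, y)₁ = (1.510, -1.375).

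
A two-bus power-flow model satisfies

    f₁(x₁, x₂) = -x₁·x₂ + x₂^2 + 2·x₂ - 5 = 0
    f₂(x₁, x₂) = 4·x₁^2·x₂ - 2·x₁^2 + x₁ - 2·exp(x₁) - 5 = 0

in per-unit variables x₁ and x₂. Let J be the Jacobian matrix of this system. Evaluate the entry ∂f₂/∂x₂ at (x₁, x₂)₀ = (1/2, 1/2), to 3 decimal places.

∂f₂/∂x₂ = 4·x₁^2.
At (1/2, 1/2) this is 1.000.

1.000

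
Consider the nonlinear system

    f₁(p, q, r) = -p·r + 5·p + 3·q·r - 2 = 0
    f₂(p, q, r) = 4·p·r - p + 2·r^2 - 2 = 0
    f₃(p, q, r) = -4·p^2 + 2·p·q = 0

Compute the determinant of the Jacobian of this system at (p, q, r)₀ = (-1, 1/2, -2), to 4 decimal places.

J = [[-r + 5, 3·r, -p + 3·q], [4·r - 1, 0, 4·p + 4·r], [-8·p + 2·q, 2·p, 0]].
At the point, J = [[7.0000, -6.0000, 2.5000], [-9.0000, 0.0000, -12.0000], [9.0000, -2.0000, 0.0000]].
det J = 525.0000.

525.0000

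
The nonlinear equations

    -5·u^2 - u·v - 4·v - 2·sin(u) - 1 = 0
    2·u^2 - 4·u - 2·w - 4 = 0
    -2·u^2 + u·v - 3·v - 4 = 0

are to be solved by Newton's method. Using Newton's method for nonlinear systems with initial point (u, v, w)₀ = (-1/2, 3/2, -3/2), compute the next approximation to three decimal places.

(1.328, 0.543, -6.235)

At (-1/2, 3/2, -3/2): F = (-6.54115, 1.500, -9.750).
Jacobian J = [[-10·u - v - 2·cos(u), -u - 4, 0], [4·u - 4, 0, -2], [-4·u + v, u - 3, 0]].
At the point, J = [[1.74483, -3.500, 0.000], [-6.000, 0.000, -2.000], [3.500, -3.500, 0.000]] (det J = 12.28616).
Solving J·Δ = −F gives Δ = (1.828, -0.957, -4.735).
Then the next iterate is (u, v, w)₁ = (1.328, 0.543, -6.235).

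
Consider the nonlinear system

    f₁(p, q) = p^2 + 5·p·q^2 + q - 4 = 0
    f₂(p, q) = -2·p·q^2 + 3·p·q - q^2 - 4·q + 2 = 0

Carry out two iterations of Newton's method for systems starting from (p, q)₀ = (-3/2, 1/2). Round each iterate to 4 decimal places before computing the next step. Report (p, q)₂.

At (-3/2, 1/2): F = (-3.1250, -1.7500).
Jacobian J = [[2·p + 5·q^2, 10·p·q + 1], [-2·q^2 + 3·q, -4·p·q + 3·p - 2·q - 4]].
At the point, J = [[-1.7500, -6.5000], [1.0000, -6.5000]] (det J = 17.8750).
Solving J·Δ = −F gives Δ = (-0.5000, -0.3462).
Then the next iterate is (p, q)₁ = (-2.0000, 0.1538).
Round to (-2.0000, 0.1538) and repeat: F = (-0.082744, 0.532963), J = [[-3.881728, -2.0760], [0.414091, -9.0772]].
Δ = (-0.0515, 0.0564), so (p, q)₂ = (-2.0515, 0.2102).

(-2.0515, 0.2102)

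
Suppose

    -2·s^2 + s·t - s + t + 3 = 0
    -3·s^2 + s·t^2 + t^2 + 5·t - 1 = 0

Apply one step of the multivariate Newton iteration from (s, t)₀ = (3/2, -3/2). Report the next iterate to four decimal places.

At (3/2, -3/2): F = (-6.7500, -9.6250).
Jacobian J = [[-4·s + t - 1, s + 1], [-6·s + t^2, 2·s·t + 2·t + 5]].
At the point, J = [[-8.5000, 2.5000], [-6.7500, -2.5000]] (det J = 38.1250).
Solving J·Δ = −F gives Δ = (-1.0738, -0.9508).
Then the next iterate is (s, t)₁ = (0.4262, -2.4508).

(0.4262, -2.4508)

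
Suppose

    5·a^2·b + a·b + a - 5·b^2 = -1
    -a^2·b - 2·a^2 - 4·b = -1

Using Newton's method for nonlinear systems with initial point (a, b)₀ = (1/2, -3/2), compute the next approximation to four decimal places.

(1.9764, -0.0560)

At (1/2, -3/2): F = (-12.3750, 6.8750).
Jacobian J = [[10·a·b + b + 1, 5·a^2 + a - 10·b], [-2·a·b - 4·a, -a^2 - 4]].
At the point, J = [[-8.0000, 16.7500], [-0.5000, -4.2500]] (det J = 42.3750).
Solving J·Δ = −F gives Δ = (1.4764, 1.4440).
Then the next iterate is (a, b)₁ = (1.9764, -0.0560).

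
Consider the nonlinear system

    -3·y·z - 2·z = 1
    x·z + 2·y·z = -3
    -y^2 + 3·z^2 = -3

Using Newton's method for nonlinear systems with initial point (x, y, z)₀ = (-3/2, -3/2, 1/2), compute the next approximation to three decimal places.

At (-3/2, -3/2, 1/2): F = (0.250, 0.750, 1.500).
Jacobian J = [[0, -3·z, -3·y - 2], [z, 2·z, x + 2·y], [0, -2·y, 6·z]].
At the point, J = [[0.000, -1.500, 2.500], [0.500, 1.000, -4.500], [0.000, 3.000, 3.000]] (det J = 6.000).
Solving J·Δ = −F gives Δ = (-3.250, -0.250, -0.250).
Then the next iterate is (x, y, z)₁ = (-4.750, -1.750, 0.250).

(-4.750, -1.750, 0.250)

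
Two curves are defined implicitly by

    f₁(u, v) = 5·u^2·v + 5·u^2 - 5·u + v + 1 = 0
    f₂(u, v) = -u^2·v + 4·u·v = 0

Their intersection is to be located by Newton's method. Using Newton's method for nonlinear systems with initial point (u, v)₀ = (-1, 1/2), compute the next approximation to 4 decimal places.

At (-1, 1/2): F = (14.0000, -2.5000).
Jacobian J = [[10·u·v + 10·u - 5, 5·u^2 + 1], [-2·u·v + 4·v, -u^2 + 4·u]].
At the point, J = [[-20.0000, 6.0000], [3.0000, -5.0000]] (det J = 82.0000).
Solving J·Δ = −F gives Δ = (0.6707, -0.0976).
Then the next iterate is (u, v)₁ = (-0.3293, 0.4024).

(-0.3293, 0.4024)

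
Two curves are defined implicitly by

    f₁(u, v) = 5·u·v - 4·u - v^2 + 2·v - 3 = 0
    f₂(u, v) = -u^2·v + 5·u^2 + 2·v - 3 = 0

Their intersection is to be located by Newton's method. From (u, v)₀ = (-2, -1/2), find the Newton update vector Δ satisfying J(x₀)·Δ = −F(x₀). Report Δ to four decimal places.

(0.7695, 0.5355)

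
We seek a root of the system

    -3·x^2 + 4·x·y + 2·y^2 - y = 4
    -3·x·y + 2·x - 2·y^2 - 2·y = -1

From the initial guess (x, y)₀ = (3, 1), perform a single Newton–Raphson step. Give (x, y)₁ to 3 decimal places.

(1.400, 0.707)

At (3, 1): F = (-18.000, -6.000).
Jacobian J = [[-6·x + 4·y, 4·x + 4·y - 1], [-3·y + 2, -3·x - 4·y - 2]].
At the point, J = [[-14.000, 15.000], [-1.000, -15.000]] (det J = 225.000).
Solving J·Δ = −F gives Δ = (-1.600, -0.293).
Then the next iterate is (x, y)₁ = (1.400, 0.707).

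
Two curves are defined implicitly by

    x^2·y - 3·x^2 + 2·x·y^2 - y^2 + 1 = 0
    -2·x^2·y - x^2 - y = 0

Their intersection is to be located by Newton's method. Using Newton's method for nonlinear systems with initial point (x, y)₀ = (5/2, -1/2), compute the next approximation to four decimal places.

(1.3358, -0.4630)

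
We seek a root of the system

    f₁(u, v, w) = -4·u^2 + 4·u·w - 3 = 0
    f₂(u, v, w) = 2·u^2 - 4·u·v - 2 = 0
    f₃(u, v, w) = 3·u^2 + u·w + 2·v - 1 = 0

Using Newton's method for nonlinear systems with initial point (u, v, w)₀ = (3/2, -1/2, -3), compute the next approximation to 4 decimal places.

At (3/2, -1/2, -3): F = (-30.0000, 5.5000, 0.2500).
Jacobian J = [[-8·u + 4·w, 0, 4·u], [4·u - 4·v, -4·u, 0], [6·u + w, 2, u]].
At the point, J = [[-24.0000, 0.0000, 6.0000], [8.0000, -6.0000, 0.0000], [6.0000, 2.0000, 1.5000]] (det J = 528.0000).
Solving J·Δ = −F gives Δ = (-0.6534, 0.0455, 2.3864).
Then the next iterate is (u, v, w)₁ = (0.8466, -0.4545, -0.6136).

(0.8466, -0.4545, -0.6136)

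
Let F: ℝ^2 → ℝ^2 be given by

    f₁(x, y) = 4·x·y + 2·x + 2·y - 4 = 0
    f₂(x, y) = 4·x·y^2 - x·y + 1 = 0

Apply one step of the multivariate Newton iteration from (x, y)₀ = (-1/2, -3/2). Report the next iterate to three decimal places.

At (-1/2, -3/2): F = (-5.000, -4.250).
Jacobian J = [[4·y + 2, 4·x + 2], [4·y^2 - y, 8·x·y - x]].
At the point, J = [[-4.000, 0.000], [10.500, 6.500]] (det J = -26.000).
Solving J·Δ = −F gives Δ = (-1.250, 2.673).
Then the next iterate is (x, y)₁ = (-1.750, 1.173).

(-1.750, 1.173)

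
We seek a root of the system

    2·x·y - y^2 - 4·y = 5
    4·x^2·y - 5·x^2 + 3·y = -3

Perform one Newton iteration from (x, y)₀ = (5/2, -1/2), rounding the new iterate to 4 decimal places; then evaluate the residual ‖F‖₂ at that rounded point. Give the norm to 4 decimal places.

At (5/2, -1/2): F = (-5.7500, -42.2500).
Jacobian J = [[2·y, 2·x - 2·y - 4], [8·x·y - 10·x, 4·x^2 + 3]].
At the point, J = [[-1.0000, 2.0000], [-35.0000, 28.0000]] (det J = 42.0000).
Solving J·Δ = −F gives Δ = (1.8214, 3.7857).
Then the next iterate is (x, y)₁ = (4.3214, 3.2857).
Re-evaluating at (4.3214, 3.2857): F = (-0.540977, 164.919802), so ‖F‖₂ = 164.9207.

164.9207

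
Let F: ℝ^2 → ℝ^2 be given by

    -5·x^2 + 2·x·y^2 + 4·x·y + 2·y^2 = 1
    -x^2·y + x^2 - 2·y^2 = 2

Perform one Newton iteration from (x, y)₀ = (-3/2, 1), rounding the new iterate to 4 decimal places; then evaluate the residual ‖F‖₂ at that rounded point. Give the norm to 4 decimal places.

At (-3/2, 1): F = (-19.2500, -4.0000).
Jacobian J = [[-10·x + 2·y^2 + 4·y, 4·x·y + 4·x + 4·y], [-2·x·y + 2·x, -x^2 - 4·y]].
At the point, J = [[21.0000, -8.0000], [0.0000, -6.2500]] (det J = -131.2500).
Solving J·Δ = −F gives Δ = (0.6729, -0.6400).
Then the next iterate is (x, y)₁ = (-0.8271, 0.3600).
Re-evaluating at (-0.8271, 0.3600): F = (-5.566680, -1.821380), so ‖F‖₂ = 5.8571.

5.8571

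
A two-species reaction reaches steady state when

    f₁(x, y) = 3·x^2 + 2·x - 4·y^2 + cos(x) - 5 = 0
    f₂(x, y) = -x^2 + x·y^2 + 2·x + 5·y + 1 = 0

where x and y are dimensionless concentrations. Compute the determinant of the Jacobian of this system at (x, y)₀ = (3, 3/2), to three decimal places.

257.024

J = [[6·x - sin(x) + 2, -8·y], [-2·x + y^2 + 2, 2·x·y + 5]].
At the point, J = [[19.85888, -12.000], [-1.750, 14.000]].
det J = 257.024.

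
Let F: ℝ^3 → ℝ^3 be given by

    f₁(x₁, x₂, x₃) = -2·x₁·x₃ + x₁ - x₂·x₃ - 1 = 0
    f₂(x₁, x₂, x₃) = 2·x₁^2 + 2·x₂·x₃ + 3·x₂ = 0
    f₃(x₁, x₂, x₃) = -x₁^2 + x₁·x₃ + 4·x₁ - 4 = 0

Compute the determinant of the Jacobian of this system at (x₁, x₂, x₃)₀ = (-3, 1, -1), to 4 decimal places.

-72.0000

J = [[-2·x₃ + 1, -x₃, -2·x₁ - x₂], [4·x₁, 2·x₃ + 3, 2·x₂], [-2·x₁ + x₃ + 4, 0, x₁]].
At the point, J = [[3.0000, 1.0000, 5.0000], [-12.0000, 1.0000, 2.0000], [9.0000, 0.0000, -3.0000]].
det J = -72.0000.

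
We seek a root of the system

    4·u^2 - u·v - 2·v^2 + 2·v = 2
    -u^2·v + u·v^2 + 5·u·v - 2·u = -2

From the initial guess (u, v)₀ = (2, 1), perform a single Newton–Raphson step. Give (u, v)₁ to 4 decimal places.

At (2, 1): F = (12.0000, 6.0000).
Jacobian J = [[8·u - v, -u - 4·v + 2], [-2·u·v + v^2 + 5·v - 2, -u^2 + 2·u·v + 5·u]].
At the point, J = [[15.0000, -4.0000], [0.0000, 10.0000]] (det J = 150.0000).
Solving J·Δ = −F gives Δ = (-0.9600, -0.6000).
Then the next iterate is (u, v)₁ = (1.0400, 0.4000).

(1.0400, 0.4000)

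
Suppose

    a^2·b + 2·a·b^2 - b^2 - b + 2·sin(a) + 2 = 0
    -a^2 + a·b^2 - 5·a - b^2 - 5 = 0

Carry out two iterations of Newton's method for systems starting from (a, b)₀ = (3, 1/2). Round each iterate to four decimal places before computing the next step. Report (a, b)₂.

At (3, 1/2): F = (7.532240, -28.5000).
Jacobian J = [[2·a·b + 2·b^2 + 2·cos(a), a^2 + 4·a·b - 2·b - 1], [-2·a + b^2 - 5, 2·a·b - 2·b]].
At the point, J = [[1.520015, 13.0000], [-10.7500, 2.0000]] (det J = 142.790030).
Solving J·Δ = −F gives Δ = (-2.7002, -0.2637).
Then the next iterate is (a, b)₁ = (0.2998, 0.2363).
Round to (0.2998, 0.2363) and repeat: F = (2.353240, -6.627978), J = [[2.164152, -1.099349], [-5.543762, -0.330915]].
Δ = (-1.1842, -0.1906), so (a, b)₂ = (-0.8844, 0.0457).

(-0.8844, 0.0457)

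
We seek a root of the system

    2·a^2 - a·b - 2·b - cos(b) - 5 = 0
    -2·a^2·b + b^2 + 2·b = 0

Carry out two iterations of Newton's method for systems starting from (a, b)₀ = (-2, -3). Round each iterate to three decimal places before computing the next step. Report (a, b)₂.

(2.145, -7.730)

At (-2, -3): F = (3.98999, 27.000).
Jacobian J = [[4·a - b, -a + sin(b) - 2], [-4·a·b, -2·a^2 + 2·b + 2]].
At the point, J = [[-5.000, -0.14112], [-24.000, -12.000]] (det J = 56.61312).
Solving J·Δ = −F gives Δ = (0.778, 0.693).
Then the next iterate is (a, b)₁ = (-1.222, -2.307).
Round to (-1.222, -2.307) and repeat: F = (0.45289, 7.59826), J = [[-2.581, -1.51902], [-11.27662, -5.60057]].
Δ = (3.367, -5.423), so (a, b)₂ = (2.145, -7.730).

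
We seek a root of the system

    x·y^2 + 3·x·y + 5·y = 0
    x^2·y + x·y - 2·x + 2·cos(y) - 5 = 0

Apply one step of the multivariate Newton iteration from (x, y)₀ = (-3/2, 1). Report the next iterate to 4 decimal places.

(-1.4629, 0.6594)

At (-3/2, 1): F = (-1.0000, -0.169395).
Jacobian J = [[y^2 + 3·y, 2·x·y + 3·x + 5], [2·x·y + y - 2, x^2 + x - 2·sin(y)]].
At the point, J = [[4.0000, -2.5000], [-4.0000, -0.932942]] (det J = -13.731768).
Solving J·Δ = −F gives Δ = (0.0371, -0.3406).
Then the next iterate is (x, y)₁ = (-1.4629, 0.6594).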